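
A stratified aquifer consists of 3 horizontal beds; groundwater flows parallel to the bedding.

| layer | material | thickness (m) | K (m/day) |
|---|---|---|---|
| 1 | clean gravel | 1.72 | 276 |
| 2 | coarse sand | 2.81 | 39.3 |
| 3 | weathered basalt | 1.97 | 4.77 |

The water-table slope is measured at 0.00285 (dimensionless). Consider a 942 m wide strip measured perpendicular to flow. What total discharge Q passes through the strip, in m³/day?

Flow is parallel to layering, so each bed carries its own Darcy discharge and the transmissivities add.
Σ(K_i·b_i) = 276×1.72 + 39.3×2.81 + 4.77×1.97 = 594.5 m²/day.
Hydraulic gradient i = 0.00285.
Q = Σ(K_i·b_i) · W · i = 594.5 × 942 × 0.002850 = 1596 m³/day.

1600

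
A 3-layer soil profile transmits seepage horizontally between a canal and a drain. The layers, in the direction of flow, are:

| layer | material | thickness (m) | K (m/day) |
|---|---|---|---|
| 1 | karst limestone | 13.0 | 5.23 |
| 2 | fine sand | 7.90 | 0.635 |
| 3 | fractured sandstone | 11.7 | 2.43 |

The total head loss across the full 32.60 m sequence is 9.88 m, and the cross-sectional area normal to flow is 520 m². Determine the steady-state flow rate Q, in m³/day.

260

Flow is perpendicular to layering, so the layers act in series and the equivalent K is the thickness-weighted harmonic mean.
Total thickness L = 13.0 + 7.90 + 11.7 = 32.60 m.
Σ(b_i/K_i) = 13.0/5.23 + 7.90/0.635 + 11.7/2.43 = 19.74 d.
K_eq = L / Σ(b_i/K_i) = 32.60 / 19.74 = 1.651 m/day.
Q = K_eq · A · (Δh/L) = 1.651 × 520 × (9.88/32.60) = 260.2 m³/day.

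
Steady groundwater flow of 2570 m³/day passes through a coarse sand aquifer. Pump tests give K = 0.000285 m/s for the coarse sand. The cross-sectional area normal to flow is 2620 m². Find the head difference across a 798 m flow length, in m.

31.8

Convert K: 0.000285 m/s × 86400 = 24.62 m/day.
From Q = K·A·i, i = Q / (K·A) = 2570 / (24.62 × 2620) = 0.03984.
Head loss Δh = i · L = 0.03984 × 798 = 31.79 m.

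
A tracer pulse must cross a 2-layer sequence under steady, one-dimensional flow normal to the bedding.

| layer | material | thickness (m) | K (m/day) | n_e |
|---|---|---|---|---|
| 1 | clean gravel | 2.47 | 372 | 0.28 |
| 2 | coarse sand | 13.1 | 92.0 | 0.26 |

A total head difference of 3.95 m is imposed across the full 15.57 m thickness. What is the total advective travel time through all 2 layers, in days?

With flow normal to the layers, continuity requires the same specific discharge q through every layer.
Σ(b_i/K_i) = 2.47/372 + 13.1/92.0 = 0.1490 d.
q = Δh / Σ(b_i/K_i) = 3.95 / 0.1490 = 26.50 m/day.
In each layer the seepage velocity is v_i = q/n_i, so the layer transit time is t_i = b_i·n_i / q:
  layer 1 (clean gravel): t_1 = 2.47 × 0.28 / 26.50 = 0.02609 d
  layer 2 (coarse sand): t_2 = 13.1 × 0.26 / 26.50 = 0.1285 d
Total t = Σ t_i = 0.1546 days.

0.155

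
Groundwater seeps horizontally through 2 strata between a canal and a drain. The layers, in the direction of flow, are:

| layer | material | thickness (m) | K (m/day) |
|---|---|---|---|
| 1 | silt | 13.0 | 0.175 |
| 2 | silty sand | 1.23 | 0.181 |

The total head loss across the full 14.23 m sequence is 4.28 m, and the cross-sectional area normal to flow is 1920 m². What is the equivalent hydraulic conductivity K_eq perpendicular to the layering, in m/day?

0.176

Flow is perpendicular to layering, so the layers act in series and the equivalent K is the thickness-weighted harmonic mean.
Total thickness L = 13.0 + 1.23 = 14.23 m.
Σ(b_i/K_i) = 13.0/0.175 + 1.23/0.181 = 81.08 d.
K_eq = L / Σ(b_i/K_i) = 14.23 / 81.08 = 0.1755 m/day.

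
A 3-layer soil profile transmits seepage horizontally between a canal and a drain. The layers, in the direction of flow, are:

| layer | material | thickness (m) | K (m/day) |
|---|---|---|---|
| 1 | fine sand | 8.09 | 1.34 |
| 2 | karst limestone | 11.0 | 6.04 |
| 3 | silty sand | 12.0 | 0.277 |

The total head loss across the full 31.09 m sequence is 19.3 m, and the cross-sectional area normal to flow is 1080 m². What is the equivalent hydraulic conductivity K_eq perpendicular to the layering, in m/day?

0.607

Flow is perpendicular to layering, so the layers act in series and the equivalent K is the thickness-weighted harmonic mean.
Total thickness L = 8.09 + 11.0 + 12.0 = 31.09 m.
Σ(b_i/K_i) = 8.09/1.34 + 11.0/6.04 + 12.0/0.277 = 51.18 d.
K_eq = L / Σ(b_i/K_i) = 31.09 / 51.18 = 0.6075 m/day.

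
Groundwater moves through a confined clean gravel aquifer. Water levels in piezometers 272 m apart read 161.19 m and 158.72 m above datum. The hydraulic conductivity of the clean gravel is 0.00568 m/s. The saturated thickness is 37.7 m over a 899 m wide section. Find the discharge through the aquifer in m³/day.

151000

Convert K: 0.00568 m/s × 86400 = 490.8 m/day.
Cross-sectional area A = 899 × 37.7 = 33892 m².
Hydraulic gradient i = (161.19 − 158.72) / 272 = 2.47 / 272 = 0.009081.
Darcy's law: Q = K · A · i = 490.8 × 33892 × 0.009081 = 1.510e+05 m³/day.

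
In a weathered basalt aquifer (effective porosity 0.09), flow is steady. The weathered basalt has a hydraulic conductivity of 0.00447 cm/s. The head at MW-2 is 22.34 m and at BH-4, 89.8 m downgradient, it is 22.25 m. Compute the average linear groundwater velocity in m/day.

0.0430

Convert K: 0.00447 cm/s × 864 = 3.862 m/day.
Hydraulic gradient i = (22.34 − 22.25) / 89.8 = 0.09 / 89.8 = 0.001002.
Darcy flux q = K · i = 3.862 × 0.001002 = 0.003871 m/day.
Seepage velocity v = q / n_e = 0.003871 / 0.09 = 0.04301 m/day.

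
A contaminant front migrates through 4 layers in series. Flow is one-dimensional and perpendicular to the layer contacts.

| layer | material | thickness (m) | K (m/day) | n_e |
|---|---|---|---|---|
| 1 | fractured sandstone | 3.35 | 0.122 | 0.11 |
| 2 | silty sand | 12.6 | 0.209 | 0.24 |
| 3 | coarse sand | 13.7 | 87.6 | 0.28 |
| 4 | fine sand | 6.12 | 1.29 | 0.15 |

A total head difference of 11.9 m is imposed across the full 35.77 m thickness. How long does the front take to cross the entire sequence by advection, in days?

63.4

With flow normal to the layers, continuity requires the same specific discharge q through every layer.
Σ(b_i/K_i) = 3.35/0.122 + 12.6/0.209 + 13.7/87.6 + 6.12/1.29 = 92.65 d.
q = Δh / Σ(b_i/K_i) = 11.9 / 92.65 = 0.1284 m/day.
In each layer the seepage velocity is v_i = q/n_i, so the layer transit time is t_i = b_i·n_i / q:
  layer 1 (fractured sandstone): t_1 = 3.35 × 0.11 / 0.1284 = 2.869 d
  layer 2 (silty sand): t_2 = 12.6 × 0.24 / 0.1284 = 23.54 d
  layer 3 (coarse sand): t_3 = 13.7 × 0.28 / 0.1284 = 29.86 d
  layer 4 (fine sand): t_4 = 6.12 × 0.15 / 0.1284 = 7.147 d
Total t = Σ t_i = 63.42 days.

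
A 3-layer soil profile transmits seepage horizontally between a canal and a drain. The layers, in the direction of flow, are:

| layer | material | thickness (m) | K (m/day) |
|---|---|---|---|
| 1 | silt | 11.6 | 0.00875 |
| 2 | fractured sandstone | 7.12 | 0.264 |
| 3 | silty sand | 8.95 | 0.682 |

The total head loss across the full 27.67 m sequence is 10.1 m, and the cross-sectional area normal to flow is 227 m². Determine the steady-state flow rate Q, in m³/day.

1.68

Flow is perpendicular to layering, so the layers act in series and the equivalent K is the thickness-weighted harmonic mean.
Total thickness L = 11.6 + 7.12 + 8.95 = 27.67 m.
Σ(b_i/K_i) = 11.6/0.00875 + 7.12/0.264 + 8.95/0.682 = 1366 d.
K_eq = L / Σ(b_i/K_i) = 27.67 / 1366 = 0.02026 m/day.
Q = K_eq · A · (Δh/L) = 0.02026 × 227 × (10.1/27.67) = 1.679 m³/day.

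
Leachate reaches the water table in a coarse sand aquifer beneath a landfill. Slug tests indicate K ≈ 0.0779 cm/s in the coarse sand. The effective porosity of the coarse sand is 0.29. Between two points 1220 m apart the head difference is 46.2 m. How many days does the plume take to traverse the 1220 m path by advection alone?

Convert K: 0.0779 cm/s × 864 = 67.31 m/day.
Hydraulic gradient i = Δh / L = 46.2 / 1220 = 0.03787.
Darcy flux q = K · i = 67.31 × 0.03787 = 2.549 m/day.
Seepage velocity v = q / n_e = 2.549 / 0.29 = 8.789 m/day.
Travel time t = L / v = 1220 / 8.789 = 138.8 days.

139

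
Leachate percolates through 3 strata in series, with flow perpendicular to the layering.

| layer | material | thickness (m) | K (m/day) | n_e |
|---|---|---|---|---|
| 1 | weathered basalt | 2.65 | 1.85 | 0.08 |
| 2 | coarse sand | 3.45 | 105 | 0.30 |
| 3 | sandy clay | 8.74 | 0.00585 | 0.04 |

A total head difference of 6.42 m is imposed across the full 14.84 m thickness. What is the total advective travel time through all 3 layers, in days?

372

With flow normal to the layers, continuity requires the same specific discharge q through every layer.
Σ(b_i/K_i) = 2.65/1.85 + 3.45/105 + 8.74/0.00585 = 1495 d.
q = Δh / Σ(b_i/K_i) = 6.42 / 1495 = 0.004293 m/day.
In each layer the seepage velocity is v_i = q/n_i, so the layer transit time is t_i = b_i·n_i / q:
  layer 1 (weathered basalt): t_1 = 2.65 × 0.08 / 0.004293 = 49.38 d
  layer 2 (coarse sand): t_2 = 3.45 × 0.30 / 0.004293 = 241.1 d
  layer 3 (sandy clay): t_3 = 8.74 × 0.04 / 0.004293 = 81.44 d
Total t = Σ t_i = 371.9 days.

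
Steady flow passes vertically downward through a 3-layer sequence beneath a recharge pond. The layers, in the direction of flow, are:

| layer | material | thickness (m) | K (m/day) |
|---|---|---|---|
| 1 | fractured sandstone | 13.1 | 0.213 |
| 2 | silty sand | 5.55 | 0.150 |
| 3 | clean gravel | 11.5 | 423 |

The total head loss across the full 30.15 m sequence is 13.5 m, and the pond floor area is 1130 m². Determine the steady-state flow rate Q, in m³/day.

Flow is perpendicular to layering, so the layers act in series and the equivalent K is the thickness-weighted harmonic mean.
Total thickness L = 13.1 + 5.55 + 11.5 = 30.15 m.
Σ(b_i/K_i) = 13.1/0.213 + 5.55/0.150 + 11.5/423 = 98.53 d.
K_eq = L / Σ(b_i/K_i) = 30.15 / 98.53 = 0.3060 m/day.
Q = K_eq · A · (Δh/L) = 0.3060 × 1130 × (13.5/30.15) = 154.8 m³/day.

155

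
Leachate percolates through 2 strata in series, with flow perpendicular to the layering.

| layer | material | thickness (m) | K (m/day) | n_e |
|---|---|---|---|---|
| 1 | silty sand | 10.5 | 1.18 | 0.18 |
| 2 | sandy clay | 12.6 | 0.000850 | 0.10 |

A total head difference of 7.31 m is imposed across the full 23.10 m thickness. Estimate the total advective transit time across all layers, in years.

17.5

With flow normal to the layers, continuity requires the same specific discharge q through every layer.
Σ(b_i/K_i) = 10.5/1.18 + 12.6/0.000850 = 14832 d.
q = Δh / Σ(b_i/K_i) = 7.31 / 14832 = 0.0004928 m/day.
In each layer the seepage velocity is v_i = q/n_i, so the layer transit time is t_i = b_i·n_i / q:
  layer 1 (silty sand): t_1 = 10.5 × 0.18 / 0.0004928 = 3835 d
  layer 2 (sandy clay): t_2 = 12.6 × 0.10 / 0.0004928 = 2557 d
Total t = Σ t_i = 6392 days = 17.50 years.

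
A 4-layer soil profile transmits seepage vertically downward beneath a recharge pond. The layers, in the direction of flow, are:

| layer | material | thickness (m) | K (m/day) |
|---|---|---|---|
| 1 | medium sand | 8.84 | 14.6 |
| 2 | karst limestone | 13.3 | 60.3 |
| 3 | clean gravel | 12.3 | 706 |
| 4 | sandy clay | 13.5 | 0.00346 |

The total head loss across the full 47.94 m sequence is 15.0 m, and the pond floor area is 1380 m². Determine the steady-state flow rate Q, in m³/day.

5.30

Flow is perpendicular to layering, so the layers act in series and the equivalent K is the thickness-weighted harmonic mean.
Total thickness L = 8.84 + 13.3 + 12.3 + 13.5 = 47.94 m.
Σ(b_i/K_i) = 8.84/14.6 + 13.3/60.3 + 12.3/706 + 13.5/0.00346 = 3903 d.
K_eq = L / Σ(b_i/K_i) = 47.94 / 3903 = 0.01228 m/day.
Q = K_eq · A · (Δh/L) = 0.01228 × 1380 × (15.0/47.94) = 5.304 m³/day.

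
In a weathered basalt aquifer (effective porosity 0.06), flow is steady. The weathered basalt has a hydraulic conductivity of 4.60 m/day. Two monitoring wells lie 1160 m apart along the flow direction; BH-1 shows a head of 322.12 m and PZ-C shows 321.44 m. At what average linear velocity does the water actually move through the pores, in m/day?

Hydraulic gradient i = (322.12 − 321.44) / 1160 = 0.68 / 1160 = 0.0005862.
Darcy flux q = K · i = 4.600 × 0.0005862 = 0.002697 m/day.
Seepage velocity v = q / n_e = 0.002697 / 0.06 = 0.04494 m/day.

0.0449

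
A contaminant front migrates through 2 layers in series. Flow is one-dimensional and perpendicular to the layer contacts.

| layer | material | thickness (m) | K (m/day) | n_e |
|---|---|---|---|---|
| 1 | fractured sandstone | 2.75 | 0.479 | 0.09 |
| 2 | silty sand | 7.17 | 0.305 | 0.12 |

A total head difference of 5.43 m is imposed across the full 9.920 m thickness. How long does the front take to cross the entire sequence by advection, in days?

5.97

With flow normal to the layers, continuity requires the same specific discharge q through every layer.
Σ(b_i/K_i) = 2.75/0.479 + 7.17/0.305 = 29.25 d.
q = Δh / Σ(b_i/K_i) = 5.43 / 29.25 = 0.1856 m/day.
In each layer the seepage velocity is v_i = q/n_i, so the layer transit time is t_i = b_i·n_i / q:
  layer 1 (fractured sandstone): t_1 = 2.75 × 0.09 / 0.1856 = 1.333 d
  layer 2 (silty sand): t_2 = 7.17 × 0.12 / 0.1856 = 4.635 d
Total t = Σ t_i = 5.968 days.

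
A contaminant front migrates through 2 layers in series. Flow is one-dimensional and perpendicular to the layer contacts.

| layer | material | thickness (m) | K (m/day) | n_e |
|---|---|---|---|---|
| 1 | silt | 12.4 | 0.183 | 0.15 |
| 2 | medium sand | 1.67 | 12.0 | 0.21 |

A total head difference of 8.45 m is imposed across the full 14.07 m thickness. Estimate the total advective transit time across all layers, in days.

17.8

With flow normal to the layers, continuity requires the same specific discharge q through every layer.
Σ(b_i/K_i) = 12.4/0.183 + 1.67/12.0 = 67.90 d.
q = Δh / Σ(b_i/K_i) = 8.45 / 67.90 = 0.1245 m/day.
In each layer the seepage velocity is v_i = q/n_i, so the layer transit time is t_i = b_i·n_i / q:
  layer 1 (silt): t_1 = 12.4 × 0.15 / 0.1245 = 14.95 d
  layer 2 (medium sand): t_2 = 1.67 × 0.21 / 0.1245 = 2.818 d
Total t = Σ t_i = 17.76 days.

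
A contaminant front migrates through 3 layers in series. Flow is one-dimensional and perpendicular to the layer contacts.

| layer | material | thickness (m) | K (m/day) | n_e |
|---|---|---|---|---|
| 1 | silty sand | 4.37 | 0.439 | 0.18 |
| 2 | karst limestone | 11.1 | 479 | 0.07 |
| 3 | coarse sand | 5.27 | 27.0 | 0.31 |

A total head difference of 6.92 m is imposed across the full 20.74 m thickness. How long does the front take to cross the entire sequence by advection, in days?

4.70

With flow normal to the layers, continuity requires the same specific discharge q through every layer.
Σ(b_i/K_i) = 4.37/0.439 + 11.1/479 + 5.27/27.0 = 10.17 d.
q = Δh / Σ(b_i/K_i) = 6.92 / 10.17 = 0.6802 m/day.
In each layer the seepage velocity is v_i = q/n_i, so the layer transit time is t_i = b_i·n_i / q:
  layer 1 (silty sand): t_1 = 4.37 × 0.18 / 0.6802 = 1.156 d
  layer 2 (karst limestone): t_2 = 11.1 × 0.07 / 0.6802 = 1.142 d
  layer 3 (coarse sand): t_3 = 5.27 × 0.31 / 0.6802 = 2.402 d
Total t = Σ t_i = 4.700 days.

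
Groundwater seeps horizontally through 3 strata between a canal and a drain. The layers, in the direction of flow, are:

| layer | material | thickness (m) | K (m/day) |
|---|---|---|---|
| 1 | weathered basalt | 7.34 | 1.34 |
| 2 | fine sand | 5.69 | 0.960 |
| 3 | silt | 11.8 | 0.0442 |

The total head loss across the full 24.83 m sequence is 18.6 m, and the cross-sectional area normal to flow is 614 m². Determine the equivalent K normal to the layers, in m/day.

Flow is perpendicular to layering, so the layers act in series and the equivalent K is the thickness-weighted harmonic mean.
Total thickness L = 7.34 + 5.69 + 11.8 = 24.83 m.
Σ(b_i/K_i) = 7.34/1.34 + 5.69/0.960 + 11.8/0.0442 = 278.4 d.
K_eq = L / Σ(b_i/K_i) = 24.83 / 278.4 = 0.08920 m/day.

0.0892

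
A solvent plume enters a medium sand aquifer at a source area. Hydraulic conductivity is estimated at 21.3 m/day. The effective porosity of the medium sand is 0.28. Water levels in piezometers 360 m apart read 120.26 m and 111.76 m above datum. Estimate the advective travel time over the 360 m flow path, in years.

0.549

Hydraulic gradient i = (120.26 − 111.76) / 360 = 8.5 / 360 = 0.02361.
Darcy flux q = K · i = 21.30 × 0.02361 = 0.5029 m/day.
Seepage velocity v = q / n_e = 0.5029 / 0.28 = 1.796 m/day.
Travel time t = L / v = 360 / 1.796 = 200.4 days = 0.5487 years.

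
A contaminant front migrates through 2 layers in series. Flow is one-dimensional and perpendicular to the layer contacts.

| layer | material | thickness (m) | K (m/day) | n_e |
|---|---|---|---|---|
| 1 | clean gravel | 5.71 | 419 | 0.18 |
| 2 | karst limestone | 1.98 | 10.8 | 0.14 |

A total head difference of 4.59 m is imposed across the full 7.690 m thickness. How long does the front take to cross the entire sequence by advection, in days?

With flow normal to the layers, continuity requires the same specific discharge q through every layer.
Σ(b_i/K_i) = 5.71/419 + 1.98/10.8 = 0.1970 d.
q = Δh / Σ(b_i/K_i) = 4.59 / 0.1970 = 23.30 m/day.
In each layer the seepage velocity is v_i = q/n_i, so the layer transit time is t_i = b_i·n_i / q:
  layer 1 (clean gravel): t_1 = 5.71 × 0.18 / 23.30 = 0.04410 d
  layer 2 (karst limestone): t_2 = 1.98 × 0.14 / 23.30 = 0.01189 d
Total t = Σ t_i = 0.05600 days.

0.0560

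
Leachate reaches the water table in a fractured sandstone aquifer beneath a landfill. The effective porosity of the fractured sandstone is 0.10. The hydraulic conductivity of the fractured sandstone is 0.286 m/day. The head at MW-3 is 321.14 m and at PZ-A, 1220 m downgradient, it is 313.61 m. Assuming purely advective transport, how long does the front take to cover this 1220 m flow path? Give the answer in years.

189

Hydraulic gradient i = (321.14 − 313.61) / 1220 = 7.53 / 1220 = 0.006172.
Darcy flux q = K · i = 0.2860 × 0.006172 = 0.001765 m/day.
Seepage velocity v = q / n_e = 0.001765 / 0.10 = 0.01765 m/day.
Travel time t = L / v = 1220 / 0.01765 = 69113 days = 189.2 years.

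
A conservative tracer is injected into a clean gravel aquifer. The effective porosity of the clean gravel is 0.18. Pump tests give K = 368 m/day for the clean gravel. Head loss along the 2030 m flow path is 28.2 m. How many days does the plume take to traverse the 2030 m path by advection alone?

71.5

Hydraulic gradient i = Δh / L = 28.2 / 2030 = 0.01389.
Darcy flux q = K · i = 368.0 × 0.01389 = 5.112 m/day.
Seepage velocity v = q / n_e = 5.112 / 0.18 = 28.40 m/day.
Travel time t = L / v = 2030 / 28.40 = 71.48 days.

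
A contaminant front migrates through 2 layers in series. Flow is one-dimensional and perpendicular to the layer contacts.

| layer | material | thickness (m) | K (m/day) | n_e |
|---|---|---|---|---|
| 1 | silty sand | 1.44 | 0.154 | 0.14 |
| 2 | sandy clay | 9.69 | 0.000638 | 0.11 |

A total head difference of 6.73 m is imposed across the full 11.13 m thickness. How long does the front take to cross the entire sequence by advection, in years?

With flow normal to the layers, continuity requires the same specific discharge q through every layer.
Σ(b_i/K_i) = 1.44/0.154 + 9.69/0.000638 = 15197 d.
q = Δh / Σ(b_i/K_i) = 6.73 / 15197 = 0.0004428 m/day.
In each layer the seepage velocity is v_i = q/n_i, so the layer transit time is t_i = b_i·n_i / q:
  layer 1 (silty sand): t_1 = 1.44 × 0.14 / 0.0004428 = 455.2 d
  layer 2 (sandy clay): t_2 = 9.69 × 0.11 / 0.0004428 = 2407 d
Total t = Σ t_i = 2862 days = 7.836 years.

7.84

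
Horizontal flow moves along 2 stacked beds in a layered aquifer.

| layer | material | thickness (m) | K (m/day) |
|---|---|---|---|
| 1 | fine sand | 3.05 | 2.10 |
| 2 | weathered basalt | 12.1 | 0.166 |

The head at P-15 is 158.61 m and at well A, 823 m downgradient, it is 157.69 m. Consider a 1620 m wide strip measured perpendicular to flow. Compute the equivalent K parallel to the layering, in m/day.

Flow is parallel to layering, so each bed carries its own Darcy discharge and the transmissivities add.
Σ(K_i·b_i) = 2.10×3.05 + 0.166×12.1 = 8.414 m²/day.
Total thickness b = 15.15 m, so K_eq = Σ(K_i·b_i)/b = 0.5554 m/day.

0.555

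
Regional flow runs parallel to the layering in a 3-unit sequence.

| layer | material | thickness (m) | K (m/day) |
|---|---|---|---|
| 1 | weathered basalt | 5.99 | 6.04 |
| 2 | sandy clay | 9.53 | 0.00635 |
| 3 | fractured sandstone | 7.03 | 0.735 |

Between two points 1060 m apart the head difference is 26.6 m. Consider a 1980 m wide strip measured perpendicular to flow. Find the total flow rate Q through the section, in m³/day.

Flow is parallel to layering, so each bed carries its own Darcy discharge and the transmissivities add.
Σ(K_i·b_i) = 6.04×5.99 + 0.00635×9.53 + 0.735×7.03 = 41.41 m²/day.
Hydraulic gradient i = Δh / L = 26.6 / 1060 = 0.02509.
Q = Σ(K_i·b_i) · W · i = 41.41 × 1980 × 0.02509 = 2057 m³/day.

2060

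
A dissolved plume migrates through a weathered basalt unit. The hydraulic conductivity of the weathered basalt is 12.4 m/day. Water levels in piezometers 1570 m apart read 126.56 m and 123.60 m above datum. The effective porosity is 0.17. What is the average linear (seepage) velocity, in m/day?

Hydraulic gradient i = (126.56 − 123.60) / 1570 = 2.96 / 1570 = 0.001885.
Darcy flux q = K · i = 12.40 × 0.001885 = 0.02338 m/day.
Seepage velocity v = q / n_e = 0.02338 / 0.17 = 0.1375 m/day.

0.138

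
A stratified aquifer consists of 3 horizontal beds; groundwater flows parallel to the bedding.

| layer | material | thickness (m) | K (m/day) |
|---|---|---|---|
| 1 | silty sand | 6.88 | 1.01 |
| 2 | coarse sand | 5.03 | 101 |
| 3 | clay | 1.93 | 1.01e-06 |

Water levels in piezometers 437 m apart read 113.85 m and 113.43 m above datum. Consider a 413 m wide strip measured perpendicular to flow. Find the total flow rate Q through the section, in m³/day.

204

Flow is parallel to layering, so each bed carries its own Darcy discharge and the transmissivities add.
Σ(K_i·b_i) = 1.01×6.88 + 101×5.03 + 1.01e-06×1.93 = 515.0 m²/day.
Hydraulic gradient i = (113.85 − 113.43) / 437 = 0.42 / 437 = 0.0009611.
Q = Σ(K_i·b_i) · W · i = 515.0 × 413 × 0.0009611 = 204.4 m³/day.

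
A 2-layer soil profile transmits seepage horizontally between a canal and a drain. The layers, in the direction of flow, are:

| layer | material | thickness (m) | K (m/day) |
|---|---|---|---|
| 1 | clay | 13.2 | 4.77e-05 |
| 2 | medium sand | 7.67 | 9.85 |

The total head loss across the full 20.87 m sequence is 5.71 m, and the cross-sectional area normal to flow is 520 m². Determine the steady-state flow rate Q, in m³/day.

0.0107

Flow is perpendicular to layering, so the layers act in series and the equivalent K is the thickness-weighted harmonic mean.
Total thickness L = 13.2 + 7.67 = 20.87 m.
Σ(b_i/K_i) = 13.2/4.77e-05 + 7.67/9.85 = 2.767e+05 d.
K_eq = L / Σ(b_i/K_i) = 20.87 / 2.767e+05 = 7.542e-05 m/day.
Q = K_eq · A · (Δh/L) = 7.542e-05 × 520 × (5.71/20.87) = 0.01073 m³/day.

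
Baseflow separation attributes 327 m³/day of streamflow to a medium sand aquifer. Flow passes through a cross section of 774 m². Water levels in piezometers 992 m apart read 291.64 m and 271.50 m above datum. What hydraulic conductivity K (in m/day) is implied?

Hydraulic gradient i = (291.64 − 271.50) / 992 = 20.14 / 992 = 0.02030.
From Q = K·A·i, K = Q / (A·i) = 327 / (774.0 × 0.02030) = 20.81 m/day.

20.8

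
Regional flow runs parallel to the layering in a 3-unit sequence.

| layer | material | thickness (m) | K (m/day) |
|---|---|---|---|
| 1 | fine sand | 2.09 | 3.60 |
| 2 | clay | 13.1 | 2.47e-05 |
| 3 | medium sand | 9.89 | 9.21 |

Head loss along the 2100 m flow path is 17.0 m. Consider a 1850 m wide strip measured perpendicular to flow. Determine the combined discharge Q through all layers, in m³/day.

Flow is parallel to layering, so each bed carries its own Darcy discharge and the transmissivities add.
Σ(K_i·b_i) = 3.60×2.09 + 2.47e-05×13.1 + 9.21×9.89 = 98.61 m²/day.
Hydraulic gradient i = Δh / L = 17.0 / 2100 = 0.008095.
Q = Σ(K_i·b_i) · W · i = 98.61 × 1850 × 0.008095 = 1477 m³/day.

1480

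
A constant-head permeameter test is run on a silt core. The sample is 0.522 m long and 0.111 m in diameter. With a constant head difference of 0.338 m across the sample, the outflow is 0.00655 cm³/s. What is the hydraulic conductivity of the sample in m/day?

0.0903

Cross-sectional area A = π·(d/2)² = π × (0.111/2)² = 0.009677 m².
Convert discharge: 0.00655 cm³/s = 6.550e-09 m³/s.
Darcy's law rearranged: K = Q·L / (A·Δh) = 6.550e-09 × 0.522 / (0.009677 × 0.338) = 1.045e-06 m/s = 0.09032 m/day.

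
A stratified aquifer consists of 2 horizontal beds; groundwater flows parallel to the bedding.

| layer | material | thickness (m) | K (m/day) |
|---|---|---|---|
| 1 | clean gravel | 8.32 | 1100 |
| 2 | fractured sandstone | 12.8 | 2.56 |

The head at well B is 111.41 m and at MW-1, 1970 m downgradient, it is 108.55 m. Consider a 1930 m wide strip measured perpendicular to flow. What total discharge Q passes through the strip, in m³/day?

25700

Flow is parallel to layering, so each bed carries its own Darcy discharge and the transmissivities add.
Σ(K_i·b_i) = 1100×8.32 + 2.56×12.8 = 9185 m²/day.
Hydraulic gradient i = (111.41 − 108.55) / 1970 = 2.86 / 1970 = 0.001452.
Q = Σ(K_i·b_i) · W · i = 9185 × 1930 × 0.001452 = 25735 m³/day.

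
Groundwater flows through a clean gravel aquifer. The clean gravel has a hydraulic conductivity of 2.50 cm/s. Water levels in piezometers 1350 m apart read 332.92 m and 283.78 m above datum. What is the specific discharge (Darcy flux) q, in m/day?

78.6

Convert K: 2.50 cm/s × 864 = 2160 m/day.
Hydraulic gradient i = (332.92 − 283.78) / 1350 = 49.14 / 1350 = 0.03640.
Specific discharge q = K · i = 2160 × 0.03640 = 78.62 m/day.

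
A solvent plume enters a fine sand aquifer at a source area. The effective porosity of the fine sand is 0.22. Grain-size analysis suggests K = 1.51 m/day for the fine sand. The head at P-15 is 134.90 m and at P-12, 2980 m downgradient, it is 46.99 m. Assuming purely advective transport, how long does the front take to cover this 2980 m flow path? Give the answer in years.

40.3

Hydraulic gradient i = (134.90 − 46.99) / 2980 = 87.91 / 2980 = 0.02950.
Darcy flux q = K · i = 1.510 × 0.02950 = 0.04455 m/day.
Seepage velocity v = q / n_e = 0.04455 / 0.22 = 0.2025 m/day.
Travel time t = L / v = 2980 / 0.2025 = 14718 days = 40.29 years.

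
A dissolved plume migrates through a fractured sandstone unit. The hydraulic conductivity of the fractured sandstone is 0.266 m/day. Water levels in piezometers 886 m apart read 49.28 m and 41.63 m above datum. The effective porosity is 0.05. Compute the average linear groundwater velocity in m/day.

0.0459

Hydraulic gradient i = (49.28 − 41.63) / 886 = 7.65 / 886 = 0.008634.
Darcy flux q = K · i = 0.2660 × 0.008634 = 0.002297 m/day.
Seepage velocity v = q / n_e = 0.002297 / 0.05 = 0.04593 m/day.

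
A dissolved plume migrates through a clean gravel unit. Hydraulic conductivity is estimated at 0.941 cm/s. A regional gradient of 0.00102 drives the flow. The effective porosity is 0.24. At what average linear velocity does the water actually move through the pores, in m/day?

Convert K: 0.941 cm/s × 864 = 813.0 m/day.
Hydraulic gradient i = 0.00102.
Darcy flux q = K · i = 813.0 × 0.001020 = 0.8293 m/day.
Seepage velocity v = q / n_e = 0.8293 / 0.24 = 3.455 m/day.

3.46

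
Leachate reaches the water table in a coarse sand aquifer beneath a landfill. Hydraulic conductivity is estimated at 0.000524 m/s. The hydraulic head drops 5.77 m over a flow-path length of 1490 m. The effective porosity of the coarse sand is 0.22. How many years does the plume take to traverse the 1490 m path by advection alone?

5.12

Convert K: 0.000524 m/s × 86400 = 45.27 m/day.
Hydraulic gradient i = Δh / L = 5.77 / 1490 = 0.003872.
Darcy flux q = K · i = 45.27 × 0.003872 = 0.1753 m/day.
Seepage velocity v = q / n_e = 0.1753 / 0.22 = 0.7969 m/day.
Travel time t = L / v = 1490 / 0.7969 = 1870 days = 5.119 years.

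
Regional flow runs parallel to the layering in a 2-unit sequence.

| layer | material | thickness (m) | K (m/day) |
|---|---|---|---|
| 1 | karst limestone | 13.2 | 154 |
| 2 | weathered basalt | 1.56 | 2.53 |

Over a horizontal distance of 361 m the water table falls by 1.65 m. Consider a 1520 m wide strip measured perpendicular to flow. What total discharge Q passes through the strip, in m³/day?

14200

Flow is parallel to layering, so each bed carries its own Darcy discharge and the transmissivities add.
Σ(K_i·b_i) = 154×13.2 + 2.53×1.56 = 2037 m²/day.
Hydraulic gradient i = Δh / L = 1.65 / 361 = 0.004571.
Q = Σ(K_i·b_i) · W · i = 2037 × 1520 × 0.004571 = 14150 m³/day.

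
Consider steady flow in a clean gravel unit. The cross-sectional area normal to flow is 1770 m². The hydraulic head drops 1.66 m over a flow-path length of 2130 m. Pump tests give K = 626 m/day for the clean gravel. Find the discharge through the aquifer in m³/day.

Hydraulic gradient i = Δh / L = 1.66 / 2130 = 0.0007793.
Darcy's law: Q = K · A · i = 626.0 × 1770 × 0.0007793 = 863.5 m³/day.

864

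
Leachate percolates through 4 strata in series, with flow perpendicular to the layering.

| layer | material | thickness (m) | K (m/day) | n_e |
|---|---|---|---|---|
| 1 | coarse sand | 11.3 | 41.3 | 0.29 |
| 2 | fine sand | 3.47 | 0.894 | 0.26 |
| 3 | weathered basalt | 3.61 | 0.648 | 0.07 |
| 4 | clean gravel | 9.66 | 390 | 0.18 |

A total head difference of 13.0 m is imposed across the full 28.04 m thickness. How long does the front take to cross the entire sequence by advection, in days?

With flow normal to the layers, continuity requires the same specific discharge q through every layer.
Σ(b_i/K_i) = 11.3/41.3 + 3.47/0.894 + 3.61/0.648 + 9.66/390 = 9.751 d.
q = Δh / Σ(b_i/K_i) = 13.0 / 9.751 = 1.333 m/day.
In each layer the seepage velocity is v_i = q/n_i, so the layer transit time is t_i = b_i·n_i / q:
  layer 1 (coarse sand): t_1 = 11.3 × 0.29 / 1.333 = 2.458 d
  layer 2 (fine sand): t_2 = 3.47 × 0.26 / 1.333 = 0.6767 d
  layer 3 (weathered basalt): t_3 = 3.61 × 0.07 / 1.333 = 0.1895 d
  layer 4 (clean gravel): t_4 = 9.66 × 0.18 / 1.333 = 1.304 d
Total t = Σ t_i = 4.628 days.

4.63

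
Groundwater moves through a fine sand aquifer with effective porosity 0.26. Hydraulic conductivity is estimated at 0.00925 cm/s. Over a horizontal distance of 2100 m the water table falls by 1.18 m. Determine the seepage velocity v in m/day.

0.0173

Convert K: 0.00925 cm/s × 864 = 7.992 m/day.
Hydraulic gradient i = Δh / L = 1.18 / 2100 = 0.0005619.
Darcy flux q = K · i = 7.992 × 0.0005619 = 0.004491 m/day.
Seepage velocity v = q / n_e = 0.004491 / 0.26 = 0.01727 m/day.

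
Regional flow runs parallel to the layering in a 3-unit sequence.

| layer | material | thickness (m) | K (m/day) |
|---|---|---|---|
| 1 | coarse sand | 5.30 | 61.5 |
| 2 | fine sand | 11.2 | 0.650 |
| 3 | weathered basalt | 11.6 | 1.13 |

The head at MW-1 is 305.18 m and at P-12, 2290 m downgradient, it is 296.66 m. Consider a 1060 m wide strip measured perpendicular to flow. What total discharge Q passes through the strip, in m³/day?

1370

Flow is parallel to layering, so each bed carries its own Darcy discharge and the transmissivities add.
Σ(K_i·b_i) = 61.5×5.30 + 0.650×11.2 + 1.13×11.6 = 346.3 m²/day.
Hydraulic gradient i = (305.18 − 296.66) / 2290 = 8.52 / 2290 = 0.003721.
Q = Σ(K_i·b_i) · W · i = 346.3 × 1060 × 0.003721 = 1366 m³/day.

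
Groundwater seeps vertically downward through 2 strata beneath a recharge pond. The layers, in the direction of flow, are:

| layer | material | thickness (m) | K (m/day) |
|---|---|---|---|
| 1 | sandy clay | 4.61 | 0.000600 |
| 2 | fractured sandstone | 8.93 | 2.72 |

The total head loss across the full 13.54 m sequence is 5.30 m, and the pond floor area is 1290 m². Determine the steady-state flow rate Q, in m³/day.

0.889

Flow is perpendicular to layering, so the layers act in series and the equivalent K is the thickness-weighted harmonic mean.
Total thickness L = 4.61 + 8.93 = 13.54 m.
Σ(b_i/K_i) = 4.61/0.000600 + 8.93/2.72 = 7687 d.
K_eq = L / Σ(b_i/K_i) = 13.54 / 7687 = 0.001762 m/day.
Q = K_eq · A · (Δh/L) = 0.001762 × 1290 × (5.30/13.54) = 0.8895 m³/day.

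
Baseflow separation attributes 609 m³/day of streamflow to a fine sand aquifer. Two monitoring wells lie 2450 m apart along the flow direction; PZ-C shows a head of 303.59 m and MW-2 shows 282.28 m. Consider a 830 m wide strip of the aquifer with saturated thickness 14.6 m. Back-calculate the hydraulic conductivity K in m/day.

5.78

Cross-sectional area A = 830 × 14.6 = 12118 m².
Hydraulic gradient i = (303.59 − 282.28) / 2450 = 21.31 / 2450 = 0.008698.
From Q = K·A·i, K = Q / (A·i) = 609 / (12118 × 0.008698) = 5.778 m/day.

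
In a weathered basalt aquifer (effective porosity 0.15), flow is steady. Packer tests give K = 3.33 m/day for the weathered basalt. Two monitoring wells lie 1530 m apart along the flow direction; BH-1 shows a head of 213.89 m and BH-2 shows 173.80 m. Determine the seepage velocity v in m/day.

Hydraulic gradient i = (213.89 − 173.80) / 1530 = 40.09 / 1530 = 0.02620.
Darcy flux q = K · i = 3.330 × 0.02620 = 0.08725 m/day.
Seepage velocity v = q / n_e = 0.08725 / 0.15 = 0.5817 m/day.

0.582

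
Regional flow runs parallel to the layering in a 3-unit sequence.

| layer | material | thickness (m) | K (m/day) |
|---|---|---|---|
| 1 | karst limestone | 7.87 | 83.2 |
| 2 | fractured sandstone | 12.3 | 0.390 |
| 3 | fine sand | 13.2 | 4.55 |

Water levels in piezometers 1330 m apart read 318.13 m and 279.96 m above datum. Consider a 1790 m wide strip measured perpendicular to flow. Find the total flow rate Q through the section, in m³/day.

37000

Flow is parallel to layering, so each bed carries its own Darcy discharge and the transmissivities add.
Σ(K_i·b_i) = 83.2×7.87 + 0.390×12.3 + 4.55×13.2 = 719.6 m²/day.
Hydraulic gradient i = (318.13 − 279.96) / 1330 = 38.17 / 1330 = 0.02870.
Q = Σ(K_i·b_i) · W · i = 719.6 × 1790 × 0.02870 = 36969 m³/day.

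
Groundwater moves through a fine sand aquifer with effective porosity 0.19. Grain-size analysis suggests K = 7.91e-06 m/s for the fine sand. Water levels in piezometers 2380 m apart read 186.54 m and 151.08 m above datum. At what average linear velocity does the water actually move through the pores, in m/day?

Convert K: 7.91e-06 m/s × 86400 = 0.6834 m/day.
Hydraulic gradient i = (186.54 − 151.08) / 2380 = 35.46 / 2380 = 0.01490.
Darcy flux q = K · i = 0.6834 × 0.01490 = 0.01018 m/day.
Seepage velocity v = q / n_e = 0.01018 / 0.19 = 0.05359 m/day.

0.0536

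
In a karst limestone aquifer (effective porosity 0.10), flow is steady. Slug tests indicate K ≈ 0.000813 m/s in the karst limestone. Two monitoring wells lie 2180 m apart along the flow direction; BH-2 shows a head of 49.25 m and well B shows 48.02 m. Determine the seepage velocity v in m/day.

0.396

Convert K: 0.000813 m/s × 86400 = 70.24 m/day.
Hydraulic gradient i = (49.25 − 48.02) / 2180 = 1.23 / 2180 = 0.0005642.
Darcy flux q = K · i = 70.24 × 0.0005642 = 0.03963 m/day.
Seepage velocity v = q / n_e = 0.03963 / 0.10 = 0.3963 m/day.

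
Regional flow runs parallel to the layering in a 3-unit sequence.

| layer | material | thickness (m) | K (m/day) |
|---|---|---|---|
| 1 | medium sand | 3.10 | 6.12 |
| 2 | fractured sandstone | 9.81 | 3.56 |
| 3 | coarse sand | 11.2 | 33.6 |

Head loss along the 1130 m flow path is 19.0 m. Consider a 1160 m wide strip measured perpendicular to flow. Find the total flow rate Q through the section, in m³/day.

Flow is parallel to layering, so each bed carries its own Darcy discharge and the transmissivities add.
Σ(K_i·b_i) = 6.12×3.10 + 3.56×9.81 + 33.6×11.2 = 430.2 m²/day.
Hydraulic gradient i = Δh / L = 19.0 / 1130 = 0.01681.
Q = Σ(K_i·b_i) · W · i = 430.2 × 1160 × 0.01681 = 8391 m³/day.

8390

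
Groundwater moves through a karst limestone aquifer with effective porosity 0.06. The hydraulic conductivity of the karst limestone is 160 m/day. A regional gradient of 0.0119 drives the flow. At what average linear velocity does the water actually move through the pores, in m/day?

31.7

Hydraulic gradient i = 0.0119.
Darcy flux q = K · i = 160.0 × 0.01190 = 1.904 m/day.
Seepage velocity v = q / n_e = 1.904 / 0.06 = 31.73 m/day.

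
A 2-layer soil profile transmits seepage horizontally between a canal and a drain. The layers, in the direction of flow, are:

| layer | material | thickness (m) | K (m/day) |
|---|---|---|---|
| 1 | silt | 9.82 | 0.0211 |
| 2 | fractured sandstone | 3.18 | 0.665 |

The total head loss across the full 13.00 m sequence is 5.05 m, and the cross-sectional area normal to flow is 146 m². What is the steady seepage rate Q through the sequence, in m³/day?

1.57

Flow is perpendicular to layering, so the layers act in series and the equivalent K is the thickness-weighted harmonic mean.
Total thickness L = 9.82 + 3.18 = 13.00 m.
Σ(b_i/K_i) = 9.82/0.0211 + 3.18/0.665 = 470.2 d.
K_eq = L / Σ(b_i/K_i) = 13.00 / 470.2 = 0.02765 m/day.
Q = K_eq · A · (Δh/L) = 0.02765 × 146 × (5.05/13.00) = 1.568 m³/day.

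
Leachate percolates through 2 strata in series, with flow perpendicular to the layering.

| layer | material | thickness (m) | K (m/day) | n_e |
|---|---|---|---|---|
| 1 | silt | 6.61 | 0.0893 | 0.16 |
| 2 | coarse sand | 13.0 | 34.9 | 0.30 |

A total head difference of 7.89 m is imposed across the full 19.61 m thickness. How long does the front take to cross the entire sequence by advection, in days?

With flow normal to the layers, continuity requires the same specific discharge q through every layer.
Σ(b_i/K_i) = 6.61/0.0893 + 13.0/34.9 = 74.39 d.
q = Δh / Σ(b_i/K_i) = 7.89 / 74.39 = 0.1061 m/day.
In each layer the seepage velocity is v_i = q/n_i, so the layer transit time is t_i = b_i·n_i / q:
  layer 1 (silt): t_1 = 6.61 × 0.16 / 0.1061 = 9.972 d
  layer 2 (coarse sand): t_2 = 13.0 × 0.30 / 0.1061 = 36.77 d
Total t = Σ t_i = 46.74 days.

46.7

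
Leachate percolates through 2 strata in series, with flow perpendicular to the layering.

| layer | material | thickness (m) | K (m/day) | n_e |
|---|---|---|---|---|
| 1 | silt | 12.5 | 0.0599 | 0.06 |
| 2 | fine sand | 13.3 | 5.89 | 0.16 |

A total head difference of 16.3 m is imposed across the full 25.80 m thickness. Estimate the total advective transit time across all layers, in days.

37.2

With flow normal to the layers, continuity requires the same specific discharge q through every layer.
Σ(b_i/K_i) = 12.5/0.0599 + 13.3/5.89 = 210.9 d.
q = Δh / Σ(b_i/K_i) = 16.3 / 210.9 = 0.07727 m/day.
In each layer the seepage velocity is v_i = q/n_i, so the layer transit time is t_i = b_i·n_i / q:
  layer 1 (silt): t_1 = 12.5 × 0.06 / 0.07727 = 9.706 d
  layer 2 (fine sand): t_2 = 13.3 × 0.16 / 0.07727 = 27.54 d
Total t = Σ t_i = 37.24 days.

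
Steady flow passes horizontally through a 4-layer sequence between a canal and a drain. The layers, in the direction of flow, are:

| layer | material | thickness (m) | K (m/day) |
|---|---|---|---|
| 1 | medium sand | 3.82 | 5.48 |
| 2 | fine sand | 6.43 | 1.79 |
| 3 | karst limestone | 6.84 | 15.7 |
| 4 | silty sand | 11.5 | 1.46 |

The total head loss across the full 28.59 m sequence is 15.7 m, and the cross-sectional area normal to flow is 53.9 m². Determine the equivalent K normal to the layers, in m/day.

2.27

Flow is perpendicular to layering, so the layers act in series and the equivalent K is the thickness-weighted harmonic mean.
Total thickness L = 3.82 + 6.43 + 6.84 + 11.5 = 28.59 m.
Σ(b_i/K_i) = 3.82/5.48 + 6.43/1.79 + 6.84/15.7 + 11.5/1.46 = 12.60 d.
K_eq = L / Σ(b_i/K_i) = 28.59 / 12.60 = 2.269 m/day.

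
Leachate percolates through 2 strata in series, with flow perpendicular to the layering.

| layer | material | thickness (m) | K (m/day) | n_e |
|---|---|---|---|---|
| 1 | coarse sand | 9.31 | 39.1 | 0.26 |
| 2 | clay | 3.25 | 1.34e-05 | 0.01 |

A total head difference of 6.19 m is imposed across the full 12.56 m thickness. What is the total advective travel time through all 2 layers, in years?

263

With flow normal to the layers, continuity requires the same specific discharge q through every layer.
Σ(b_i/K_i) = 9.31/39.1 + 3.25/1.34e-05 = 2.425e+05 d.
q = Δh / Σ(b_i/K_i) = 6.19 / 2.425e+05 = 2.552e-05 m/day.
In each layer the seepage velocity is v_i = q/n_i, so the layer transit time is t_i = b_i·n_i / q:
  layer 1 (coarse sand): t_1 = 9.31 × 0.26 / 2.552e-05 = 94844 d
  layer 2 (clay): t_2 = 3.25 × 0.01 / 2.552e-05 = 1273 d
Total t = Σ t_i = 96118 days = 263.2 years.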